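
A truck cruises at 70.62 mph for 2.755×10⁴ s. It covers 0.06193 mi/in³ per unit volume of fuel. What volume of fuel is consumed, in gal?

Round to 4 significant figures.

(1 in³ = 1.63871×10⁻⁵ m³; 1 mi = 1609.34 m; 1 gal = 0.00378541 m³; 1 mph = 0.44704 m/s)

37.78 gal

70.62 mph → 31.57 m/s
d = v × t = 31.57 × 27550 = 869754 m
0.06193 mi/in³ → 6.08201×10⁶ m/m³
V = d / (distance per unit fuel) = 869754 / 6.08201×10⁶ = 0.143004 m³
In gal: 0.143004 / 0.00378541 = 37.7777 gal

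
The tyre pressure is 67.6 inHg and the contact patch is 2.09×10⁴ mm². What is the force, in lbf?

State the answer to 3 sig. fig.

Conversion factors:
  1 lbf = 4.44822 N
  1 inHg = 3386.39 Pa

67.6 inHg × 3386.39 = 228920 Pa
2.09×10⁴ mm² × 10⁻⁶ = 0.0209 m²
F = P × A = 228920 Pa × 0.0209 m² = 4784.43 N
4784.43 N ÷ (4.44822 N/lbf) = 1075.58 lbf

1080 lbf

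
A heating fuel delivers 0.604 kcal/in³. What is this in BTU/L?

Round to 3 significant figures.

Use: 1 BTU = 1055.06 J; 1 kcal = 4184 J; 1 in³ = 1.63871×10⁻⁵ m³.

0.604 kcal/in³ × 4184 J/kcal ÷ 1.63871×10⁻⁵ m³/in³ = 1.54215×10⁸ J/m³
1.54215×10⁸ J/m³ ÷ 1055.06 J/BTU × 0.001 m³/L = 146.167 BTU/L

146 BTU/L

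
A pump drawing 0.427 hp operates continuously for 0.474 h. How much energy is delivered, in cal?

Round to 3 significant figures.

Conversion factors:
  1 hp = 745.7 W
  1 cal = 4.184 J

0.427 hp × 745.7 → 318.414 W
0.474 h × 3600 → 1706.4 s
E = P × t = 318.414 W × 1706.4 s = 543342 J
543342 J ÷ (4.184 J/cal) = 129862 cal

1.30×10⁵ cal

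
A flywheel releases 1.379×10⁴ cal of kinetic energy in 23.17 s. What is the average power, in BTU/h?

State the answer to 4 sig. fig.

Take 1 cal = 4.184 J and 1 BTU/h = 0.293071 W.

8497 BTU/h

1.379×10⁴ cal × 4.184 = 57697.4 J
P = E / t = 57697.4 J / 23.17 s = 2490.18 W
2490.18 W ÷ (0.293071 W/BTU/h) = 8496.85 BTU/h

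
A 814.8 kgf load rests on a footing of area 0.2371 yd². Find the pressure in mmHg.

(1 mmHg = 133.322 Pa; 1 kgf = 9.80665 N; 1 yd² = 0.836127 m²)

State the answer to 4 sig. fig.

302.3 mmHg

814.8 kgf × 9.80665 = 7990.46 N
0.2371 yd² × 0.836127 = 0.198246 m²
P = F / A = 7990.46 N / 0.198246 m² = 40305.8 Pa
40305.8 Pa ÷ (133.322 Pa/mmHg) = 302.319 mmHg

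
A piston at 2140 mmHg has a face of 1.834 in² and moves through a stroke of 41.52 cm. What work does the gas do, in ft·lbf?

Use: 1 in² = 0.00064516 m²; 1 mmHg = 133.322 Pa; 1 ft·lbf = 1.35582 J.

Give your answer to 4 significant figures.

103.4 ft·lbf

2140 mmHg → 285309 Pa
1.834 in² → 0.00118322 m²
F = P × A = 285309 × 0.00118322 = 337.583 N
41.52 cm → 0.4152 m
W = F × d = 337.583 × 0.4152 = 140.164 J
In ft·lbf: 140.164 / 1.35582 = 103.38 ft·lbf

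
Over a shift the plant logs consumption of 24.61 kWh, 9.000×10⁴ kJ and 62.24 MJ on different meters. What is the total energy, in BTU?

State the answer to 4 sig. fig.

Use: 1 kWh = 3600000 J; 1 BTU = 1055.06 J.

24.61 kWh × 3600000 = 8.8596×10⁷ J
9.000×10⁴ kJ × 1000 = 9×10⁷ J
62.24 MJ × 1000000 = 6.224×10⁷ J
Sum: 8.8596×10⁷ + 9×10⁷ + 6.224×10⁷ = 2.40836×10⁸ J
In BTU: 2.40836×10⁸ / 1055.06 = 228268 BTU

2.283×10⁵ BTU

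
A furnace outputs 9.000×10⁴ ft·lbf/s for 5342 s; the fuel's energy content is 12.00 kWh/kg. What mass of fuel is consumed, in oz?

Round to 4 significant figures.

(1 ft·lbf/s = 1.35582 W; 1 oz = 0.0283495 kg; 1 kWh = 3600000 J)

9.000×10⁴ ft·lbf/s → 122024 W
E = P × t = 122024 × 5342 = 6.51852×10⁸ J
12.00 kWh/kg → 4.32×10⁷ J/kg
m = E / e_s = 6.51852×10⁸ / 4.32×10⁷ = 15.0892 kg
In oz: 15.0892 / 0.0283495 = 532.256 oz

532.3 oz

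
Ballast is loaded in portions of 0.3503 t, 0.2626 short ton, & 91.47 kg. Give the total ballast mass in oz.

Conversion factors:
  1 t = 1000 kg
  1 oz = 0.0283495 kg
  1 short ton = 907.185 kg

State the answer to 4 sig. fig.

2.399×10⁴ oz

0.3503 t × 1000 = 350.3 kg
0.2626 short ton × 907.185 = 238.227 kg
91.47 kg (already kg)
Total: 350.3 + 238.227 + 91.47 = 679.997 kg
In oz: 679.997 / 0.0283495 = 23986.2 oz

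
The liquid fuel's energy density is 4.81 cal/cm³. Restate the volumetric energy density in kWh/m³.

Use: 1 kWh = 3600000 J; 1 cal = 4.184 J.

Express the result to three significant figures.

5.59 kWh/m³

4.81 cal/cm³ × 4.184 J/cal ÷ 10⁻⁶ m³/cm³ = 2.0125×10⁷ J/m³
2.0125×10⁷ J/m³ ÷ 3600000 J/kWh = 5.59028 kWh/m³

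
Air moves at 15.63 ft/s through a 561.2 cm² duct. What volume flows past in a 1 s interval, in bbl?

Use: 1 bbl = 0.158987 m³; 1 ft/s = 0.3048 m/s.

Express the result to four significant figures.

1.682 bbl

15.63 ft/s × 0.3048 = 4.76402 m/s
561.2 cm² × 0.0001 = 0.05612 m²
V = v × A × t = 4.76402 m/s × 0.05612 m² × 1 s = 0.267357 m³
0.267357 m³ ÷ (0.158987 m³/bbl) = 1.68163 bbl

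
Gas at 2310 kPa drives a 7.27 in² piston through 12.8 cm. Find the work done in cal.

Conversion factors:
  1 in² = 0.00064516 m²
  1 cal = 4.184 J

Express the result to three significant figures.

2310 kPa → 2.31×10⁶ Pa
7.27 in² → 0.00469031 m²
F = P × A = 2.31×10⁶ × 0.00469031 = 10834.6 N
12.8 cm → 0.128 m
W = F × d = 10834.6 × 0.128 = 1386.83 J
In cal: 1386.83 / 4.184 = 331.46 cal

331 cal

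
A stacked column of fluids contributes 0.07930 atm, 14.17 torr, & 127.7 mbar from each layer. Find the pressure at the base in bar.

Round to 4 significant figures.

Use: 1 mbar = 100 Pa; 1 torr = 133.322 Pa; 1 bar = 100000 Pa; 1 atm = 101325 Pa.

0.07930 atm × 101325 = 8035.07 Pa
14.17 torr × 133.322 = 1889.17 Pa
127.7 mbar × 100 = 12770 Pa
Sum: 8035.07 + 1889.17 + 12770 = 22694.2 Pa
In bar: 22694.2 / 100000 = 0.226942 bar

0.2269 bar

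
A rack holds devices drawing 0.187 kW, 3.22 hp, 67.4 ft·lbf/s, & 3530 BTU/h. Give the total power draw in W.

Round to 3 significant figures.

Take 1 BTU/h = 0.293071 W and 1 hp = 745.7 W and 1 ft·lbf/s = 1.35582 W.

3710 W

0.187 kW × 1000 → 187 W
3.22 hp × 745.7 → 2401.15 W
67.4 ft·lbf/s × 1.35582 → 91.3823 W
3530 BTU/h × 0.293071 → 1034.54 W
Combined: 187 + 2401.15 + 91.3823 + 1034.54 = 3714.07 W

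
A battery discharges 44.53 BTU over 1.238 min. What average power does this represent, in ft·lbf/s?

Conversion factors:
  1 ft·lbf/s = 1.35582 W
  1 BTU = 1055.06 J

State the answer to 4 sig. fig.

466.5 ft·lbf/s

44.53 BTU × 1055.06 = 46981.8 J
1.238 min × 60 = 74.28 s
P = E / t = 46981.8 J / 74.28 s = 632.496 W
632.496 W ÷ (1.35582 W/ft·lbf/s) = 466.504 ft·lbf/s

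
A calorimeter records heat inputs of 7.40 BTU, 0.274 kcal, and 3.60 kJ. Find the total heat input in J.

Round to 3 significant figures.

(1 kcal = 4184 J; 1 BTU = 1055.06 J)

7.40 BTU × 1055.06 = 7807.44 J
0.274 kcal × 4184 = 1146.42 J
3.60 kJ × 1000 = 3600 J
Combined: 7807.44 + 1146.42 + 3600 = 12553.9 J

1.26×10⁴ J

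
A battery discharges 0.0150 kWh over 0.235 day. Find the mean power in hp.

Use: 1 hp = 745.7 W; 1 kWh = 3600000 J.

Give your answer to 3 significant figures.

0.00357 hp

0.0150 kWh × 3600000 → 54000 J
0.235 day × 86400 → 20304 s
P = E / t = 54000 J / 20304 s = 2.65957 W
2.65957 W ÷ (745.7 W/hp) = 0.00356654 hp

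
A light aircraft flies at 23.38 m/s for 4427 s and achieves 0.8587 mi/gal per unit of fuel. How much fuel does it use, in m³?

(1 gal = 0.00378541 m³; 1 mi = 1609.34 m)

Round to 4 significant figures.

0.2835 m³

d = v × t = 23.38 × 4427 = 103503 m
0.8587 mi/gal → 365070 m/m³
V = d / (distance per unit fuel) = 103503 / 365070 = 0.283515 m³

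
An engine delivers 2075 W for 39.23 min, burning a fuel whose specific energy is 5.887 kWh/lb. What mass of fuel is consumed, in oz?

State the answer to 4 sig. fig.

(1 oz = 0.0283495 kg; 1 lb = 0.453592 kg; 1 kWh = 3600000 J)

3.687 oz

39.23 min → 2353.8 s
E = P × t = 2075 × 2353.8 = 4.88414×10⁶ J
5.887 kWh/lb → 4.6723×10⁷ J/kg
m = E / e_s = 4.88414×10⁶ / 4.6723×10⁷ = 0.104534 kg
In oz: 0.104534 / 0.0283495 = 3.68733 oz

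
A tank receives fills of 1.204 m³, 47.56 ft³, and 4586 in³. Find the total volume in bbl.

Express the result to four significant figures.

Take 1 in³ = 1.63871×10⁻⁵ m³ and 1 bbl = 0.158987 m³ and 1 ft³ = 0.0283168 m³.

1.204 m³ (already m³)
47.56 ft³ × 0.0283168 = 1.34675 m³
4586 in³ × 1.63871×10⁻⁵ = 0.0751512 m³
Sum: 1.204 + 1.34675 + 0.0751512 = 2.6259 m³
In bbl: 2.6259 / 0.158987 = 16.5164 bbl

16.52 bbl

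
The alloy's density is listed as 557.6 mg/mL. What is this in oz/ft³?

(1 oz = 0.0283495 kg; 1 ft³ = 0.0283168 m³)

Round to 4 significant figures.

557.6 mg/mL × 10⁻⁶ kg/mg ÷ 10⁻⁶ m³/mL = 557.6 kg/m³
557.6 kg/m³ ÷ 0.0283495 kg/oz × 0.0283168 m³/ft³ = 556.957 oz/ft³

557.0 oz/ft³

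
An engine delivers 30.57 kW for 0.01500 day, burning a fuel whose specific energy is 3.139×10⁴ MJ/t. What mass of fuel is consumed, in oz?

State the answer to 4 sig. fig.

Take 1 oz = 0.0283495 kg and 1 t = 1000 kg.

44.52 oz

30.57 kW → 30570 W
0.01500 day → 1296 s
E = P × t = 30570 × 1296 = 3.96187×10⁷ J
3.139×10⁴ MJ/t → 3.139×10⁷ J/kg
m = E / e_s = 3.96187×10⁷ / 3.139×10⁷ = 1.26214 kg
In oz: 1.26214 / 0.0283495 = 44.5207 oz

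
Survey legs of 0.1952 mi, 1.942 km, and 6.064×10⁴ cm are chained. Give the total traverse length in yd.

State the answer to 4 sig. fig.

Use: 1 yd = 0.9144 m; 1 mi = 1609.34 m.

3131 yd

0.1952 mi × 1609.34 = 314.143 m
1.942 km × 1000 = 1942 m
6.064×10⁴ cm × 0.01 = 606.4 m
Total: 314.143 + 1942 + 606.4 = 2862.54 m
In yd: 2862.54 / 0.9144 = 3130.51 yd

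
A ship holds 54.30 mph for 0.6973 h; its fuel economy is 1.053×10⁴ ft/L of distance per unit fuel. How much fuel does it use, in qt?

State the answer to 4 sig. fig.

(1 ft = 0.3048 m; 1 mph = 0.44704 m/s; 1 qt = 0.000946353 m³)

20.06 qt

54.30 mph → 24.2743 m/s
0.6973 h → 2510.28 s
d = v × t = 24.2743 × 2510.28 = 60935.3 m
1.053×10⁴ ft/L → 3.20954×10⁶ m/m³
V = d / (distance per unit fuel) = 60935.3 / 3.20954×10⁶ = 0.0189857 m³
In qt: 0.0189857 / 0.000946353 = 20.062 qt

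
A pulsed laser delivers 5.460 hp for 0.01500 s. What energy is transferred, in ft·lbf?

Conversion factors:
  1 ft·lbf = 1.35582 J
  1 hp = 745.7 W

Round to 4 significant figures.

45.04 ft·lbf

5.460 hp × 745.7 = 4071.52 W
E = P × t = 4071.52 W × 0.015 s = 61.0728 J
61.0728 J ÷ (1.35582 J/ft·lbf) = 45.0449 ft·lbf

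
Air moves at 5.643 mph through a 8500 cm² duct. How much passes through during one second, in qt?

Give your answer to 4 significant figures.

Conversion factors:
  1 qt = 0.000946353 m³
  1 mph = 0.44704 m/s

5.643 mph × 0.44704 → 2.52265 m/s
8500 cm² × 0.0001 → 0.85 m²
V = v × A × t = 2.52265 m/s × 0.85 m² × 1 s = 2.14425 m³
2.14425 m³ ÷ (0.000946353 m³/qt) = 2265.8 qt

2266 qt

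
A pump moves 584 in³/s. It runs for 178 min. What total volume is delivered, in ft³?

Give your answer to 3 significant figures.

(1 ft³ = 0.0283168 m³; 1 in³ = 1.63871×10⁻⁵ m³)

584 in³/s → 0.00957007 m³/s
178 min → 10680 s
V = Q × t = 0.00957007 × 10680 = 102.208 m³
In ft³: 102.208 / 0.0283168 = 3609.45 ft³

3610 ft³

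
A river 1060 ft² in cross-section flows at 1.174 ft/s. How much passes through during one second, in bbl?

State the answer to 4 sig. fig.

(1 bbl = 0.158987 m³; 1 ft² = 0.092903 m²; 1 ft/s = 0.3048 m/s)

1.174 ft/s × 0.3048 → 0.357835 m/s
1060 ft² × 0.092903 → 98.4772 m²
V = v × A × t = 0.357835 m/s × 98.4772 m² × 1 s = 35.2386 m³
35.2386 m³ ÷ (0.158987 m³/bbl) = 221.645 bbl

221.6 bbl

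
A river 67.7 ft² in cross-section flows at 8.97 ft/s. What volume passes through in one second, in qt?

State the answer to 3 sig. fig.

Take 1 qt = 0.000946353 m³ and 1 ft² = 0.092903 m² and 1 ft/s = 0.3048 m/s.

1.82×10⁴ qt

8.97 ft/s × 0.3048 = 2.73406 m/s
67.7 ft² × 0.092903 = 6.28953 m²
V = v × A × t = 2.73406 m/s × 6.28953 m² × 1 s = 17.196 m³
17.196 m³ ÷ (0.000946353 m³/qt) = 18170.8 qt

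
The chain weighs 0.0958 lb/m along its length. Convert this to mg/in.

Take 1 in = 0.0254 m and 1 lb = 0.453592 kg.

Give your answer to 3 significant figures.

1100 mg/in

0.0958 lb/m × 0.453592 kg/lb = 0.0434541 kg/m
0.0434541 kg/m ÷ 10⁻⁶ kg/mg × 0.0254 m/in = 1103.73 mg/in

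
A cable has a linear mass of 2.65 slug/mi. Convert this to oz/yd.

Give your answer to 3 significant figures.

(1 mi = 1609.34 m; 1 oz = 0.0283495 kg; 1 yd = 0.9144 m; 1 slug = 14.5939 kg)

2.65 slug/mi × 14.5939 kg/slug ÷ 1609.34 m/mi = 0.0240309 kg/m
0.0240309 kg/m ÷ 0.0283495 kg/oz × 0.9144 m/yd = 0.775106 oz/yd

0.775 oz/yd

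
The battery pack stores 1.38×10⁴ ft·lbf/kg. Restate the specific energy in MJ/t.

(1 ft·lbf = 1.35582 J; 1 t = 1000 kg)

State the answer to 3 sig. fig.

18.7 MJ/t

1.38×10⁴ ft·lbf/kg × 1.35582 J/ft·lbf = 18710.3 J/kg
18710.3 J/kg ÷ 1000000 J/MJ × 1000 kg/t = 18.7103 MJ/t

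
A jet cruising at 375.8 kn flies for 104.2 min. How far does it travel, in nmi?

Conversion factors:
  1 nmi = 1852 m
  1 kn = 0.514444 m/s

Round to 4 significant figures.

652.6 nmi

375.8 kn × 0.514444 → 193.328 m/s
104.2 min × 60 → 6252 s
d = v × t = 193.328 m/s × 6252 s = 1.20869×10⁶ m
1.20869×10⁶ m ÷ (1852 m/nmi) = 652.64 nmi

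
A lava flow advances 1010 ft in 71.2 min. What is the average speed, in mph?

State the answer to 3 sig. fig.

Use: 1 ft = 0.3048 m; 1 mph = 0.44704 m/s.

1010 ft × 0.3048 = 307.848 m
71.2 min × 60 = 4272 s
v = d / t = 307.848 m / 4272 s = 0.0720618 m/s
0.0720618 m/s ÷ (0.44704 m/s/mph) = 0.161198 mph

0.161 mph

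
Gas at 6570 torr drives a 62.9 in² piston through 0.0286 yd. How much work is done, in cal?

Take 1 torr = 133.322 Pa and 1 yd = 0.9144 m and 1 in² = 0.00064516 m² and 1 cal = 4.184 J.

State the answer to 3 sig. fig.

222 cal

6570 torr → 875926 Pa
62.9 in² → 0.0405806 m²
F = P × A = 875926 × 0.0405806 = 35545.6 N
0.0286 yd → 0.0261518 m
W = F × d = 35545.6 × 0.0261518 = 929.581 J
In cal: 929.581 / 4.184 = 222.175 cal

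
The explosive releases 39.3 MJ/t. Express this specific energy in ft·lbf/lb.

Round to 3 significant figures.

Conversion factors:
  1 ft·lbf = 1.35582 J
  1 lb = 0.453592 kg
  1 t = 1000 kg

39.3 MJ/t × 1000000 J/MJ ÷ 1000 kg/t = 39300 J/kg
39300 J/kg ÷ 1.35582 J/ft·lbf × 0.453592 kg/lb = 13147.9 ft·lbf/lb

1.31×10⁴ ft·lbf/lb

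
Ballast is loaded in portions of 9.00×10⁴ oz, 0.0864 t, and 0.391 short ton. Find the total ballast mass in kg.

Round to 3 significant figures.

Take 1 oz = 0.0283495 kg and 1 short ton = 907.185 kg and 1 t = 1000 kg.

9.00×10⁴ oz × 0.0283495 = 2551.46 kg
0.0864 t × 1000 = 86.4 kg
0.391 short ton × 907.185 = 354.709 kg
Combined: 2551.46 + 86.4 + 354.709 = 2992.57 kg

2990 kg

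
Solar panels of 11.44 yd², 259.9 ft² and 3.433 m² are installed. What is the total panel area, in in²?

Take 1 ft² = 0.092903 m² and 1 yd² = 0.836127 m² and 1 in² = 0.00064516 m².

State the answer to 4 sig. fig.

5.757×10⁴ in²

11.44 yd² × 0.836127 = 9.56529 m²
259.9 ft² × 0.092903 = 24.1455 m²
3.433 m² (already m²)
Total: 9.56529 + 24.1455 + 3.433 = 37.1438 m²
In in²: 37.1438 / 0.00064516 = 57573 in²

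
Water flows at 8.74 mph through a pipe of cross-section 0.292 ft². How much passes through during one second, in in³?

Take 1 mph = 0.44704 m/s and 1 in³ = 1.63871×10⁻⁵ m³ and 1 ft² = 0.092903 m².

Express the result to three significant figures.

6470 in³

8.74 mph × 0.44704 → 3.90713 m/s
0.292 ft² × 0.092903 → 0.0271277 m²
V = v × A × t = 3.90713 m/s × 0.0271277 m² × 1 s = 0.105991 m³
0.105991 m³ ÷ (1.63871×10⁻⁵ m³/in³) = 6467.95 in³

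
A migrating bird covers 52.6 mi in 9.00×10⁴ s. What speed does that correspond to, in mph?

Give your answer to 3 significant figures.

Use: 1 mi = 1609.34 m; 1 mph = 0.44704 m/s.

2.10 mph

52.6 mi × 1609.34 → 84651.3 m
v = d / t = 84651.3 m / 90000 s = 0.94057 m/s
0.94057 m/s ÷ (0.44704 m/s/mph) = 2.104 mph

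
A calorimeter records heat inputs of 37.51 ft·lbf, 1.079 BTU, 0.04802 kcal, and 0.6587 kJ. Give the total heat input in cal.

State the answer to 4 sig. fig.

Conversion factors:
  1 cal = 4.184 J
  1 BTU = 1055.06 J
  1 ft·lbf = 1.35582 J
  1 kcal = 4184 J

489.7 cal

37.51 ft·lbf × 1.35582 = 50.8568 J
1.079 BTU × 1055.06 = 1138.41 J
0.04802 kcal × 4184 = 200.916 J
0.6587 kJ × 1000 = 658.7 J
Combined: 50.8568 + 1138.41 + 200.916 + 658.7 = 2048.88 J
In cal: 2048.88 / 4.184 = 489.694 cal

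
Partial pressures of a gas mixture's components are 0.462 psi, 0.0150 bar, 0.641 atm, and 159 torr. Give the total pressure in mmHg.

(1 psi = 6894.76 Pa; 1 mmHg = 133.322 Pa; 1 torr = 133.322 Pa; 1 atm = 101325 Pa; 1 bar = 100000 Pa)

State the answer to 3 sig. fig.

681 mmHg

0.462 psi × 6894.76 = 3185.38 Pa
0.0150 bar × 100000 = 1500 Pa
0.641 atm × 101325 = 64949.3 Pa
159 torr × 133.322 = 21198.2 Pa
Total: 3185.38 + 1500 + 64949.3 + 21198.2 = 90832.9 Pa
In mmHg: 90832.9 / 133.322 = 681.305 mmHg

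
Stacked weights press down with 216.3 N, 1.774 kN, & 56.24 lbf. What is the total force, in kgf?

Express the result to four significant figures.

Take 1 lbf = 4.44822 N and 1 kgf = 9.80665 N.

228.5 kgf

216.3 N (already N)
1.774 kN × 1000 = 1774 N
56.24 lbf × 4.44822 = 250.168 N
Total: 216.3 + 1774 + 250.168 = 2240.47 N
In kgf: 2240.47 / 9.80665 = 228.464 kgf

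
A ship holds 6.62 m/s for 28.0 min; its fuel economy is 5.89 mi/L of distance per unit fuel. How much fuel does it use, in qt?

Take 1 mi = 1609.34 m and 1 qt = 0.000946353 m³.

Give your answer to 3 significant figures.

1.24 qt

28.0 min → 1680 s
d = v × t = 6.62 × 1680 = 11121.6 m
5.89 mi/L → 9.47901×10⁶ m/m³
V = d / (distance per unit fuel) = 11121.6 / 9.47901×10⁶ = 0.00117329 m³
In qt: 0.00117329 / 0.000946353 = 1.2398 qt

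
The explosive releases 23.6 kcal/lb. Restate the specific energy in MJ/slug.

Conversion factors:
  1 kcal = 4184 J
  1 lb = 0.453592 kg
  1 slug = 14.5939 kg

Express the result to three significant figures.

23.6 kcal/lb × 4184 J/kcal ÷ 0.453592 kg/lb = 217690 J/kg
217690 J/kg ÷ 1000000 J/MJ × 14.5939 kg/slug = 3.17695 MJ/slug

3.18 MJ/slug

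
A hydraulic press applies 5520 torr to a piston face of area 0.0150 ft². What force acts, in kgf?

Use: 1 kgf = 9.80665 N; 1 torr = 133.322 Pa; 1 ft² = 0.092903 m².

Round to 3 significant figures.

105 kgf

5520 torr × 133.322 → 735937 Pa
0.0150 ft² × 0.092903 → 0.00139354 m²
F = P × A = 735937 Pa × 0.00139354 m² = 1025.56 N
1025.56 N ÷ (9.80665 N/kgf) = 104.578 kgf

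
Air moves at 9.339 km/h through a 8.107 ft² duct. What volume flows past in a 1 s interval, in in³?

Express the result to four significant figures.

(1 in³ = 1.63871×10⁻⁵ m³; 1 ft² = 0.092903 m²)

9.339 km/h × (1/3.6) → 2.59417 m/s
8.107 ft² × 0.092903 → 0.753165 m²
V = v × A × t = 2.59417 m/s × 0.753165 m² × 1 s = 1.95384 m³
1.95384 m³ ÷ (1.63871×10⁻⁵ m³/in³) = 119230 in³

1.192×10⁵ in³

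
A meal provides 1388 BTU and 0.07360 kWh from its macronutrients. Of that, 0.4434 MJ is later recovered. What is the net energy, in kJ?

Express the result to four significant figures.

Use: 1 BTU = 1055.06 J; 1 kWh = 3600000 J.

1286 kJ

1388 BTU × 1055.06 = 1.46442×10⁶ J
0.07360 kWh × 3600000 = 264960 J
0.4434 MJ × 1000000 = 443400 J
Sum: 1.46442×10⁶ + 264960 − 443400 = 1.28598×10⁶ J
In kJ: 1.28598×10⁶ / 1000 = 1285.98 kJ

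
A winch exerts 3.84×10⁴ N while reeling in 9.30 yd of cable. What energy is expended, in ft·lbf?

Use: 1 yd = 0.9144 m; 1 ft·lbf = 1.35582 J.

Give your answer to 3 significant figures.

2.41×10⁵ ft·lbf

9.30 yd × 0.9144 = 8.50392 m
W = F × d = 38400 N × 8.50392 m = 326551 J
326551 J ÷ (1.35582 J/ft·lbf) = 240851 ft·lbf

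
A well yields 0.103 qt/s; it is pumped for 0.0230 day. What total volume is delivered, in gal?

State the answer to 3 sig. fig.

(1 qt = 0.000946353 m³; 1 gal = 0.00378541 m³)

0.103 qt/s → 9.74744×10⁻⁵ m³/s
0.0230 day → 1987.2 s
V = Q × t = 9.74744×10⁻⁵ × 1987.2 = 0.193701 m³
In gal: 0.193701 / 0.00378541 = 51.1704 gal

51.2 gal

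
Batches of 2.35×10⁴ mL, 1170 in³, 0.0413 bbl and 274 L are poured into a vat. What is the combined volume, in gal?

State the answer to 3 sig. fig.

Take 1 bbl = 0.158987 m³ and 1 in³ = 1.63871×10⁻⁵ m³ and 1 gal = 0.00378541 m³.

2.35×10⁴ mL × 10⁻⁶ → 0.0235 m³
1170 in³ × 1.63871×10⁻⁵ → 0.0191729 m³
0.0413 bbl × 0.158987 → 0.00656616 m³
274 L × 0.001 → 0.274 m³
Total: 0.0235 + 0.0191729 + 0.00656616 + 0.274 = 0.323239 m³
In gal: 0.323239 / 0.00378541 = 85.3908 gal

85.4 gal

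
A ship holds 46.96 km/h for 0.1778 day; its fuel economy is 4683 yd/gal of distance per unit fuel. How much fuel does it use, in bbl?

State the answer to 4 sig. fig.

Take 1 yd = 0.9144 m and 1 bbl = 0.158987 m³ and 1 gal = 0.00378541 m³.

1.114 bbl

46.96 km/h → 13.0444 m/s
0.1778 day → 15361.9 s
d = v × t = 13.0444 × 15361.9 = 200387 m
4683 yd/gal → 1.13122×10⁶ m/m³
V = d / (distance per unit fuel) = 200387 / 1.13122×10⁶ = 0.177142 m³
In bbl: 0.177142 / 0.158987 = 1.11419 bbl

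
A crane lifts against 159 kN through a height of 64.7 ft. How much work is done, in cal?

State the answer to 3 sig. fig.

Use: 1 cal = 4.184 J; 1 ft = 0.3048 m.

7.49×10⁵ cal

159 kN × 1000 → 159000 N
64.7 ft × 0.3048 → 19.7206 m
W = F × d = 159000 N × 19.7206 m = 3.13558×10⁶ J
3.13558×10⁶ J ÷ (4.184 J/cal) = 749422 cal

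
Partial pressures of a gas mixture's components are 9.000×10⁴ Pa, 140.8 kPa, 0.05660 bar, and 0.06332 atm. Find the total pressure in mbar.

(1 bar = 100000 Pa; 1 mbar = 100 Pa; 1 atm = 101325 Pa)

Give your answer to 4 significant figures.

9.000×10⁴ Pa (already Pa)
140.8 kPa × 1000 = 140800 Pa
0.05660 bar × 100000 = 5660 Pa
0.06332 atm × 101325 = 6415.9 Pa
Combined: 90000 + 140800 + 5660 + 6415.9 = 242876 Pa
In mbar: 242876 / 100 = 2428.76 mbar

2429 mbar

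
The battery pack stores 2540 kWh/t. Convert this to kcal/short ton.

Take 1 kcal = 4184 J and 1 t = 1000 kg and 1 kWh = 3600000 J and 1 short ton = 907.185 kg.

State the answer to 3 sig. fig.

1.98×10⁶ kcal/short ton

2540 kWh/t × 3600000 J/kWh ÷ 1000 kg/t = 9.144×10⁶ J/kg
9.144×10⁶ J/kg ÷ 4184 J/kcal × 907.185 kg/short ton = 1.98262×10⁶ kcal/short ton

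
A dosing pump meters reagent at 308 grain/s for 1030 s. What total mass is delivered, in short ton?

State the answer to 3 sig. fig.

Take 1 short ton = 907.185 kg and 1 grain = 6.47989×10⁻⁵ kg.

0.0227 short ton

308 grain/s → 0.0199581 kg/s
m = ṁ × t = 0.0199581 × 1030 = 20.5568 kg
In short ton: 20.5568 / 907.185 = 0.02266 short ton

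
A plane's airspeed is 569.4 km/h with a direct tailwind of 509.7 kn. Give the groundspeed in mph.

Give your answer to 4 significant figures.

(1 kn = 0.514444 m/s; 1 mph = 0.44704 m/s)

940.4 mph

569.4 km/h × (1/3.6) → 158.167 m/s
509.7 kn × 0.514444 → 262.212 m/s
Sum: 158.167 + 262.212 = 420.379 m/s
In mph: 420.379 / 0.44704 = 940.361 mph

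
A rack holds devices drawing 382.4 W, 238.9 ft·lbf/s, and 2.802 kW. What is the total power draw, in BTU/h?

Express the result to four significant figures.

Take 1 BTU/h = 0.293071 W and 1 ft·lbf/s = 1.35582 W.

1.197×10⁴ BTU/h

382.4 W (already W)
238.9 ft·lbf/s × 1.35582 = 323.905 W
2.802 kW × 1000 = 2802 W
Total: 382.4 + 323.905 + 2802 = 3508.3 W
In BTU/h: 3508.3 / 0.293071 = 11970.8 BTU/h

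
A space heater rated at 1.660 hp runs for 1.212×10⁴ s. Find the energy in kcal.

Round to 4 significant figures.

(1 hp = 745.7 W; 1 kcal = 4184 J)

1.660 hp × 745.7 → 1237.86 W
E = P × t = 1237.86 W × 12120 s = 1.50029×10⁷ J
1.50029×10⁷ J ÷ (4184 J/kcal) = 3585.78 kcal

3586 kcal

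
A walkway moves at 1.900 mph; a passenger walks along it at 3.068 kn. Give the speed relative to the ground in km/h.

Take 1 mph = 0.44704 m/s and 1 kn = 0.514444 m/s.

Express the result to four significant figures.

1.900 mph × 0.44704 → 0.849376 m/s
3.068 kn × 0.514444 → 1.57831 m/s
Combined: 0.849376 + 1.57831 = 2.42769 m/s
In km/h: 2.42769 / (1/3.6) = 8.73968 km/h

8.740 km/h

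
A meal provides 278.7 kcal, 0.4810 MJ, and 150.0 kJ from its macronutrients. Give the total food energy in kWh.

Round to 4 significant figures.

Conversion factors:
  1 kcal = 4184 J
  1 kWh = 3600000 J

278.7 kcal × 4184 = 1.16608×10⁶ J
0.4810 MJ × 1000000 = 481000 J
150.0 kJ × 1000 = 150000 J
Combined: 1.16608×10⁶ + 481000 + 150000 = 1.79708×10⁶ J
In kWh: 1.79708×10⁶ / 3600000 = 0.499189 kWh

0.4992 kWh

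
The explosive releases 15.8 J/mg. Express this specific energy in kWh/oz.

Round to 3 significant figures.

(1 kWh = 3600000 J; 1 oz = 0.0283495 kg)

15.8 J/mg ÷ 10⁻⁶ kg/mg = 1.58×10⁷ J/kg
1.58×10⁷ J/kg ÷ 3600000 J/kWh × 0.0283495 kg/oz = 0.124423 kWh/oz

0.124 kWh/oz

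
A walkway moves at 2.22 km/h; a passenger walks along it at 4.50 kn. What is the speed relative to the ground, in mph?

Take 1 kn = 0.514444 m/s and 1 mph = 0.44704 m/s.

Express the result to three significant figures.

6.56 mph

2.22 km/h × (1/3.6) = 0.616667 m/s
4.50 kn × 0.514444 = 2.315 m/s
Sum: 0.616667 + 2.315 = 2.93167 m/s
In mph: 2.93167 / 0.44704 = 6.55796 mph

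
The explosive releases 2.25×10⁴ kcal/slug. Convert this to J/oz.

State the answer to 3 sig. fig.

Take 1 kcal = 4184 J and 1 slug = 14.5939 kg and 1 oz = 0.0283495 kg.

1.83×10⁵ J/oz

2.25×10⁴ kcal/slug × 4184 J/kcal ÷ 14.5939 kg/slug = 6.45064×10⁶ J/kg
6.45064×10⁶ J/kg × 0.0283495 kg/oz = 182872 J/oz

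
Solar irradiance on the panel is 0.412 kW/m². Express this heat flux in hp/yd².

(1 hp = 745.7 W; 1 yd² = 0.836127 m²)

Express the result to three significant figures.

0.412 kW/m² × 1000 W/kW = 412 W/m²
412 W/m² ÷ 745.7 W/hp × 0.836127 m²/yd² = 0.461961 hp/yd²

0.462 hp/yd²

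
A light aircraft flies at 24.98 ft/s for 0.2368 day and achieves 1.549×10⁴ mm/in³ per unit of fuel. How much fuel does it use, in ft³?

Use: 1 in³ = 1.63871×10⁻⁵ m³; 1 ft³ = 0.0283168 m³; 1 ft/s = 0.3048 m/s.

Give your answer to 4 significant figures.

24.98 ft/s → 7.6139 m/s
0.2368 day → 20459.5 s
d = v × t = 7.6139 × 20459.5 = 155777 m
1.549×10⁴ mm/in³ → 945256 m/m³
V = d / (distance per unit fuel) = 155777 / 945256 = 0.164799 m³
In ft³: 0.164799 / 0.0283168 = 5.81983 ft³

5.820 ft³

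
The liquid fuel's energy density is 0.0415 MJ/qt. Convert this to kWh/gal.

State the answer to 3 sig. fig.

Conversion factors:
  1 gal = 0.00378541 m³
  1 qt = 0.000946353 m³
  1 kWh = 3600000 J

0.0415 MJ/qt × 1000000 J/MJ ÷ 0.000946353 m³/qt = 4.38526×10⁷ J/m³
4.38526×10⁷ J/m³ ÷ 3600000 J/kWh × 0.00378541 m³/gal = 0.0461111 kWh/gal

0.0461 kWh/gal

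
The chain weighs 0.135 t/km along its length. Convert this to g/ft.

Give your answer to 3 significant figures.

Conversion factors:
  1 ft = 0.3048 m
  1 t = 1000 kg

41.1 g/ft

0.135 t/km × 1000 kg/t ÷ 1000 m/km = 0.135 kg/m
0.135 kg/m ÷ 0.001 kg/g × 0.3048 m/ft = 41.148 g/ft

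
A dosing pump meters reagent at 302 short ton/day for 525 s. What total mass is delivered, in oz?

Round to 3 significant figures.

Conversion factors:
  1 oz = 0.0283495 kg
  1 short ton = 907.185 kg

302 short ton/day → 3.17095 kg/s
m = ṁ × t = 3.17095 × 525 = 1664.75 kg
In oz: 1664.75 / 0.0283495 = 58722.4 oz

5.87×10⁴ oz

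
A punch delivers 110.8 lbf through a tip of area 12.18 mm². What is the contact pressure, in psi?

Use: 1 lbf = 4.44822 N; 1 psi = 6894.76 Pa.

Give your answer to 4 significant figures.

110.8 lbf × 4.44822 = 492.863 N
12.18 mm² × 10⁻⁶ = 1.218×10⁻⁵ m²
P = F / A = 492.863 N / 1.218×10⁻⁵ m² = 4.04649×10⁷ Pa
4.04649×10⁷ Pa ÷ (6894.76 Pa/psi) = 5868.94 psi

5869 psi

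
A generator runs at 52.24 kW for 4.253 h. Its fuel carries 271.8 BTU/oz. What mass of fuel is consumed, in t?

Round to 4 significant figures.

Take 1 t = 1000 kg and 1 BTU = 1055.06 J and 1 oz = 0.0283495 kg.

0.07907 t

52.24 kW → 52240 W
4.253 h → 15310.8 s
E = P × t = 52240 × 15310.8 = 7.99836×10⁸ J
271.8 BTU/oz → 1.01154×10⁷ J/kg
m = E / e_s = 7.99836×10⁸ / 1.01154×10⁷ = 79.0711 kg
In t: 79.0711 / 1000 = 0.0790711 t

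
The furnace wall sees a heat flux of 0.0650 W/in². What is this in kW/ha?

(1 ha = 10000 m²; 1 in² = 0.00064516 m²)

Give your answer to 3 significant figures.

1010 kW/ha

0.0650 W/in² ÷ 0.00064516 m²/in² = 100.75 W/m²
100.75 W/m² ÷ 1000 W/kW × 10000 m²/ha = 1007.5 kW/ha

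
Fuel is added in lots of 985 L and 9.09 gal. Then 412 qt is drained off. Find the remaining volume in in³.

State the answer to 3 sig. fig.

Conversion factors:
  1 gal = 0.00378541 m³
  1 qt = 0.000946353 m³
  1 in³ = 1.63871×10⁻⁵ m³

3.84×10⁴ in³

985 L × 0.001 = 0.985 m³
9.09 gal × 0.00378541 = 0.0344094 m³
412 qt × 0.000946353 = 0.389897 m³
Net: 0.985 + 0.0344094 − 0.389897 = 0.629512 m³
In in³: 0.629512 / 1.63871×10⁻⁵ = 38415.1 in³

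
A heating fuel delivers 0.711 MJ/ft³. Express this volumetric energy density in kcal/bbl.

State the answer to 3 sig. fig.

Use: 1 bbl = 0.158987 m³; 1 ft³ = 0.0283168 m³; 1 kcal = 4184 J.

954 kcal/bbl

0.711 MJ/ft³ × 1000000 J/MJ ÷ 0.0283168 m³/ft³ = 2.51088×10⁷ J/m³
2.51088×10⁷ J/m³ ÷ 4184 J/kcal × 0.158987 m³/bbl = 954.104 kcal/bbl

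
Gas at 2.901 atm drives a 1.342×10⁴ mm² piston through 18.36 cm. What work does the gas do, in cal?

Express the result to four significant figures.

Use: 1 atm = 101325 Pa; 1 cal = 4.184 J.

2.901 atm → 293944 Pa
1.342×10⁴ mm² → 0.01342 m²
F = P × A = 293944 × 0.01342 = 3944.73 N
18.36 cm → 0.1836 m
W = F × d = 3944.73 × 0.1836 = 724.252 J
In cal: 724.252 / 4.184 = 173.1 cal

173.1 cal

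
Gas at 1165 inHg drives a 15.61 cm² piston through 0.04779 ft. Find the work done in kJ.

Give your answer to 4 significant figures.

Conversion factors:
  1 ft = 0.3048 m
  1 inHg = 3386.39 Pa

1165 inHg → 3.94514×10⁶ Pa
15.61 cm² → 0.001561 m²
F = P × A = 3.94514×10⁶ × 0.001561 = 6158.36 N
0.04779 ft → 0.0145664 m
W = F × d = 6158.36 × 0.0145664 = 89.7051 J
In kJ: 89.7051 / 1000 = 0.0897051 kJ

0.08971 kJ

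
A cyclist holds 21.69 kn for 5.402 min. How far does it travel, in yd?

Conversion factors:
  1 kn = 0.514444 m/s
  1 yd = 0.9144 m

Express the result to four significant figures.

3955 yd

21.69 kn × 0.514444 = 11.1583 m/s
5.402 min × 60 = 324.12 s
d = v × t = 11.1583 m/s × 324.12 s = 3616.63 m
3616.63 m ÷ (0.9144 m/yd) = 3955.19 yd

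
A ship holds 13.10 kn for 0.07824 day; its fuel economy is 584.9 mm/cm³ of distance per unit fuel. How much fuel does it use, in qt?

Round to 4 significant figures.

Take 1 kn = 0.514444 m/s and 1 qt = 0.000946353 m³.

82.30 qt

13.10 kn → 6.73922 m/s
0.07824 day → 6759.94 s
d = v × t = 6.73922 × 6759.94 = 45556.7 m
584.9 mm/cm³ → 584900 m/m³
V = d / (distance per unit fuel) = 45556.7 / 584900 = 0.077888 m³
In qt: 0.077888 / 0.000946353 = 82.3033 qt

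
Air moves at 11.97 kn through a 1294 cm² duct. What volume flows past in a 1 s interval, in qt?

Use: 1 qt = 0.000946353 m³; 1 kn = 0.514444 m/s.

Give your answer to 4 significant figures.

11.97 kn × 0.514444 = 6.15789 m/s
1294 cm² × 0.0001 = 0.1294 m²
V = v × A × t = 6.15789 m/s × 0.1294 m² × 1 s = 0.796831 m³
0.796831 m³ ÷ (0.000946353 m³/qt) = 842.002 qt

842.0 qt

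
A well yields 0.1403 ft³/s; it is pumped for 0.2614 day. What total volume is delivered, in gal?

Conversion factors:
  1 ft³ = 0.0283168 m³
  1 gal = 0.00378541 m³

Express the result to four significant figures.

2.370×10⁴ gal

0.1403 ft³/s → 0.00397285 m³/s
0.2614 day → 22585 s
V = Q × t = 0.00397285 × 22585 = 89.7268 m³
In gal: 89.7268 / 0.00378541 = 23703.3 gal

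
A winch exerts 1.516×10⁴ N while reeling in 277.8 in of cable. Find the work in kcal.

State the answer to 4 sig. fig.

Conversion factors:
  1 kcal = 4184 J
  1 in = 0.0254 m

277.8 in × 0.0254 → 7.05612 m
W = F × d = 15160 N × 7.05612 m = 106971 J
106971 J ÷ (4184 J/kcal) = 25.5667 kcal

25.57 kcal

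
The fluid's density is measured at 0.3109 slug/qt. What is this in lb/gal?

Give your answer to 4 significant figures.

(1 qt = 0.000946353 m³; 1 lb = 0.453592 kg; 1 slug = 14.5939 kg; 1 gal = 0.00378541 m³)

0.3109 slug/qt × 14.5939 kg/slug ÷ 0.000946353 m³/qt = 4794.45 kg/m³
4794.45 kg/m³ ÷ 0.453592 kg/lb × 0.00378541 m³/gal = 40.0116 lb/gal

40.01 lb/gal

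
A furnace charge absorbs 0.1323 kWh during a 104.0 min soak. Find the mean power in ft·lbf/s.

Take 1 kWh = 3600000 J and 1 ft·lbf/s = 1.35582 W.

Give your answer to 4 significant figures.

0.1323 kWh × 3600000 → 476280 J
104.0 min × 60 → 6240 s
P = E / t = 476280 J / 6240 s = 76.3269 W
76.3269 W ÷ (1.35582 W/ft·lbf/s) = 56.2957 ft·lbf/s

56.30 ft·lbf/s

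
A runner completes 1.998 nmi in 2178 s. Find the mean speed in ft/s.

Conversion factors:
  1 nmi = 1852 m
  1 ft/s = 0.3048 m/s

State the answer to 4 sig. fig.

5.574 ft/s

1.998 nmi × 1852 → 3700.3 m
v = d / t = 3700.3 m / 2178 s = 1.69894 m/s
1.69894 m/s ÷ (0.3048 m/s/ft/s) = 5.57395 ft/s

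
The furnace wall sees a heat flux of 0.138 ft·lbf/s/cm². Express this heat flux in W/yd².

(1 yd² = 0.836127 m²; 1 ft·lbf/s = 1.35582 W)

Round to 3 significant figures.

0.138 ft·lbf/s/cm² × 1.35582 W/ft·lbf/s ÷ 0.0001 m²/cm² = 1871.03 W/m²
1871.03 W/m² × 0.836127 m²/yd² = 1564.42 W/yd²

1560 W/yd²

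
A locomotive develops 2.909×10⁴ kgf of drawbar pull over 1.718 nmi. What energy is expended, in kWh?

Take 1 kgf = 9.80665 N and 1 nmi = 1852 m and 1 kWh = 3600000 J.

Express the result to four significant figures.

2.909×10⁴ kgf × 9.80665 → 285275 N
1.718 nmi × 1852 → 3181.74 m
W = F × d = 285275 N × 3181.74 m = 9.07671×10⁸ J
9.07671×10⁸ J ÷ (3600000 J/kWh) = 252.131 kWh

252.1 kWh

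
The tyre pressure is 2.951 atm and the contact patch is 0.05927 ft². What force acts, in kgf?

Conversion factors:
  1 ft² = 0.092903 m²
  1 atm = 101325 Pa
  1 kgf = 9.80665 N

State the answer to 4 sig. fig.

167.9 kgf

2.951 atm × 101325 = 299010 Pa
0.05927 ft² × 0.092903 = 0.00550636 m²
F = P × A = 299010 Pa × 0.00550636 m² = 1646.46 N
1646.46 N ÷ (9.80665 N/kgf) = 167.892 kgf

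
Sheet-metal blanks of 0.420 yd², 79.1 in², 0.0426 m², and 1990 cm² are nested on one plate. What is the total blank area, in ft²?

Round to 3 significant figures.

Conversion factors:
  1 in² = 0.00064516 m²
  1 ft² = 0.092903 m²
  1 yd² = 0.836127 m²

6.93 ft²

0.420 yd² × 0.836127 → 0.351173 m²
79.1 in² × 0.00064516 → 0.0510322 m²
0.0426 m² (already m²)
1990 cm² × 0.0001 → 0.199 m²
Total: 0.351173 + 0.0510322 + 0.0426 + 0.199 = 0.643805 m²
In ft²: 0.643805 / 0.092903 = 6.92986 ft²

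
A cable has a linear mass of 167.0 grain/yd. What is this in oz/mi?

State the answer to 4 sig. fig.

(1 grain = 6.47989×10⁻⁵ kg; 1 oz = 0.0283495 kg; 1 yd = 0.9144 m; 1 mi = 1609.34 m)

167.0 grain/yd × 6.47989×10⁻⁵ kg/grain ÷ 0.9144 m/yd = 0.0118344 kg/m
0.0118344 kg/m ÷ 0.0283495 kg/oz × 1609.34 m/mi = 671.813 oz/mi

671.8 oz/mi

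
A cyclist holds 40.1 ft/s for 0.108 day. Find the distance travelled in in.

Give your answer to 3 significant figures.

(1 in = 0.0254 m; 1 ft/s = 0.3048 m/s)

40.1 ft/s × 0.3048 = 12.2225 m/s
0.108 day × 86400 = 9331.2 s
d = v × t = 12.2225 m/s × 9331.2 s = 114051 m
114051 m ÷ (0.0254 m/in) = 4.4902×10⁶ in

4.49×10⁶ in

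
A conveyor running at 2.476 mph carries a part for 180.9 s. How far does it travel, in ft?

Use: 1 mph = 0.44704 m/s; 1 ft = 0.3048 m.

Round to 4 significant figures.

2.476 mph × 0.44704 = 1.10687 m/s
d = v × t = 1.10687 m/s × 180.9 s = 200.233 m
200.233 m ÷ (0.3048 m/ft) = 656.932 ft

656.9 ft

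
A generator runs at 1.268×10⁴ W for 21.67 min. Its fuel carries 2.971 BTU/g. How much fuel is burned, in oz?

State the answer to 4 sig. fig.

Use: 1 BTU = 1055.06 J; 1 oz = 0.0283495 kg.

185.5 oz

21.67 min → 1300.2 s
E = P × t = 12680 × 1300.2 = 1.64865×10⁷ J
2.971 BTU/g → 3.13458×10⁶ J/kg
m = E / e_s = 1.64865×10⁷ / 3.13458×10⁶ = 5.25956 kg
In oz: 5.25956 / 0.0283495 = 185.526 oz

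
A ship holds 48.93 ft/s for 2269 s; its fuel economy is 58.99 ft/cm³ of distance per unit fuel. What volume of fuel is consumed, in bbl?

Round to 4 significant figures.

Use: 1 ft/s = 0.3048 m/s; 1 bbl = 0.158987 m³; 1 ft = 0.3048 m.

48.93 ft/s → 14.9139 m/s
d = v × t = 14.9139 × 2269 = 33839.6 m
58.99 ft/cm³ → 1.79802×10⁷ m/m³
V = d / (distance per unit fuel) = 33839.6 / 1.79802×10⁷ = 0.00188205 m³
In bbl: 0.00188205 / 0.158987 = 0.0118378 bbl

0.01184 bbl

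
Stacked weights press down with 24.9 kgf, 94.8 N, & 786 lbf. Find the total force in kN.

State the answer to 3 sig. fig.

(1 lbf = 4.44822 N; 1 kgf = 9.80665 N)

24.9 kgf × 9.80665 → 244.186 N
94.8 N (already N)
786 lbf × 4.44822 → 3496.3 N
Sum: 244.186 + 94.8 + 3496.3 = 3835.29 N
In kN: 3835.29 / 1000 = 3.83529 kN

3.84 kN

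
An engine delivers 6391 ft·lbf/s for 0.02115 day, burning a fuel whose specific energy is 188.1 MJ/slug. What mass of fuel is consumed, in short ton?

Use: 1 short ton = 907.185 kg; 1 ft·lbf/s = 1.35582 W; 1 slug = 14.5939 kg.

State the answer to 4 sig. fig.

0.001354 short ton

6391 ft·lbf/s → 8665.05 W
0.02115 day → 1827.36 s
E = P × t = 8665.05 × 1827.36 = 1.58342×10⁷ J
188.1 MJ/slug → 1.28889×10⁷ J/kg
m = E / e_s = 1.58342×10⁷ / 1.28889×10⁷ = 1.22851 kg
In short ton: 1.22851 / 907.185 = 0.0013542 short ton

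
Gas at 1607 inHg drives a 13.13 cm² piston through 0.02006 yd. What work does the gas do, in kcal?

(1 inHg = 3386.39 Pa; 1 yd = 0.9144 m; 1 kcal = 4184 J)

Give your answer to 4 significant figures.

1607 inHg → 5.44193×10⁶ Pa
13.13 cm² → 0.001313 m²
F = P × A = 5.44193×10⁶ × 0.001313 = 7145.25 N
0.02006 yd → 0.0183429 m
W = F × d = 7145.25 × 0.0183429 = 131.065 J
In kcal: 131.065 / 4184 = 0.0313253 kcal

0.03133 kcal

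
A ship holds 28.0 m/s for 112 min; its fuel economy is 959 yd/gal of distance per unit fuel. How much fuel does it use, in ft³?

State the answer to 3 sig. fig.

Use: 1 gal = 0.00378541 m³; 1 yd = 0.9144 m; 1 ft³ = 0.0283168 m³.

112 min → 6720 s
d = v × t = 28 × 6720 = 188160 m
959 yd/gal → 231655 m/m³
V = d / (distance per unit fuel) = 188160 / 231655 = 0.812242 m³
In ft³: 0.812242 / 0.0283168 = 28.6841 ft³

28.7 ft³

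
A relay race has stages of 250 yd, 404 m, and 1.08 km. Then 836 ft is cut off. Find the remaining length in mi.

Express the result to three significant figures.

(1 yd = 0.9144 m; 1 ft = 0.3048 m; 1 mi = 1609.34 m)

0.906 mi

250 yd × 0.9144 → 228.6 m
404 m (already m)
1.08 km × 1000 → 1080 m
836 ft × 0.3048 → 254.813 m
Sum: 228.6 + 404 + 1080 − 254.813 = 1457.79 m
In mi: 1457.79 / 1609.34 = 0.905831 mi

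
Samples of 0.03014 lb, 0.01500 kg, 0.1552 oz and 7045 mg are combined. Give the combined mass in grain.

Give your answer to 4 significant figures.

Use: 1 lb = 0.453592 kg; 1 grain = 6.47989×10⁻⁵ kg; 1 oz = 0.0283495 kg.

0.03014 lb × 0.453592 = 0.0136713 kg
0.01500 kg (already kg)
0.1552 oz × 0.0283495 = 0.00439984 kg
7045 mg × 10⁻⁶ = 0.007045 kg
Combined: 0.0136713 + 0.015 + 0.00439984 + 0.007045 = 0.0401161 kg
In grain: 0.0401161 / 6.47989×10⁻⁵ = 619.086 grain

619.1 grain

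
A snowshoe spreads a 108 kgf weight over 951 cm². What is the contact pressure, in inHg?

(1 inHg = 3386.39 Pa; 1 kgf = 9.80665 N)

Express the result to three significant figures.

108 kgf × 9.80665 = 1059.12 N
951 cm² × 0.0001 = 0.0951 m²
P = F / A = 1059.12 N / 0.0951 m² = 11136.9 Pa
11136.9 Pa ÷ (3386.39 Pa/inHg) = 3.28872 inHg

3.29 inHg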